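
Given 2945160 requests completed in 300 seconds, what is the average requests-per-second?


Formula: throughput = requests / seconds
throughput = 2945160 / 300
throughput = 9817.2 requests/second

9817.2 requests/second


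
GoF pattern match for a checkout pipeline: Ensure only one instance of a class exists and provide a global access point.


This matches the Singleton pattern

Singleton


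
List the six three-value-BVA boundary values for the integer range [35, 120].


Range: [35, 120]
Boundaries: just below min, min, min+1, max-1, max, just above max
Values: [34, 35, 36, 119, 120, 121]

[34, 35, 36, 119, 120, 121]


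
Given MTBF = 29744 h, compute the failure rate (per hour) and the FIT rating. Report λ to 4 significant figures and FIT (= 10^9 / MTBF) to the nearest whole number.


Formula: λ = 1 / MTBF; FIT = λ × 1e9 = 1e9 / MTBF
λ = 1 / 29744 ≈ 3.362e-05 failures/hour
FIT = 1e9 / 29744 ≈ 33620 failures per 1e9 hours (nearest whole number)

λ = 3.362e-05 /h, FIT = 33620


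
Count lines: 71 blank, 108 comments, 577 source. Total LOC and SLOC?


Total LOC = blank + comment + code
Total LOC = 71 + 108 + 577 = 756
SLOC (source only) = code = 577

Total LOC: 756, SLOC: 577


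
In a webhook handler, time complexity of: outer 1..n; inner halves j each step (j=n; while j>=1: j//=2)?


Reasoning: n times log n
Complexity: O(n log n)

O(n log n)


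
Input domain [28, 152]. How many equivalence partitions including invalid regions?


Valid range: [28, 152]
Class 1: x < 28 — invalid
Class 2: 28 ≤ x ≤ 152 — valid
Class 3: x > 152 — invalid
Total equivalence classes: 3

3 equivalence classes


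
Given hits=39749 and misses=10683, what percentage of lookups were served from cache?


Formula: hit rate = hits / (hits + misses) * 100
hit rate = 39749 / (39749 + 10683) * 100
hit rate = 39749 / 50432 * 100
hit rate = 78.82%

78.82%


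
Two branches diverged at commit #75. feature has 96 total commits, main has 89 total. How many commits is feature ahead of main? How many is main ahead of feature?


Common ancestor: commit #75
feature commits after divergence: 96 - 75 = 21
main commits after divergence: 89 - 75 = 14
feature is 21 commits ahead of main
main is 14 commits ahead of feature

feature ahead: 21, main ahead: 14


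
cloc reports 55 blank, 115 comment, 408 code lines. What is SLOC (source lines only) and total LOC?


Total LOC = blank + comment + code
Total LOC = 55 + 115 + 408 = 578
SLOC (source only) = code = 408

Total LOC: 578, SLOC: 408


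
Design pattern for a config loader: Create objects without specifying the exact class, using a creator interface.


This matches the Factory Method pattern

Factory Method


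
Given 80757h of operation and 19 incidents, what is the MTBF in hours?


Formula: MTBF = Total operating time / Number of failures
MTBF = 80757 / 19
MTBF = 4250.37 hours

4250.37 hours


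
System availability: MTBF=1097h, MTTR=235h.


Availability = MTBF / (MTBF + MTTR)
Availability = 1097 / (1097 + 235)
Availability = 1097 / 1332
Availability = 82.3574%

82.3574%


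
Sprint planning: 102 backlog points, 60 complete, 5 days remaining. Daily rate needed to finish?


Formula: Required rate = Remaining points / Days left
Remaining = 102 - 60 = 42 points
Required rate = 42 / 5 = 8.4 points/day

8.4 points/day


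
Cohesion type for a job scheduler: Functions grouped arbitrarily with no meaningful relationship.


Reasoning: Worst: random grouping
Type: Coincidental cohesion

Coincidental cohesion


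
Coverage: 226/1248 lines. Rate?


Coverage = covered / total * 100
Coverage = 226 / 1248 * 100
Coverage = 18.11%

18.11%


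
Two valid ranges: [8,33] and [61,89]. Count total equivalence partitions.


Valid ranges: [8,33] and [61,89]
Class 1: x < 8 — invalid
Class 2: 8 ≤ x ≤ 33 — valid
Class 3: 33 < x < 61 — invalid (gap between ranges)
Class 4: 61 ≤ x ≤ 89 — valid
Class 5: x > 89 — invalid
Total equivalence classes: 5

5 equivalence classes


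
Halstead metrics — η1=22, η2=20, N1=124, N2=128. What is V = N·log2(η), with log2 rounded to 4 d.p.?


Formula: V = N * log2(η), where N = N1 + N2 and η = η1 + η2
η = 22 + 20 = 42
N = 124 + 128 = 252
log2(42) ≈ 5.3923
V = 252 * 5.3923 = 1358.86

1358.86


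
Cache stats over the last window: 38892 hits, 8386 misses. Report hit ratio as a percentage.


Formula: hit rate = hits / (hits + misses) * 100
hit rate = 38892 / (38892 + 8386) * 100
hit rate = 38892 / 47278 * 100
hit rate = 82.26%

82.26%


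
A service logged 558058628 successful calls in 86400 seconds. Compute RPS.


Formula: throughput = requests / seconds
throughput = 558058628 / 86400
throughput = 6459.01 requests/second

6459.01 requests/second


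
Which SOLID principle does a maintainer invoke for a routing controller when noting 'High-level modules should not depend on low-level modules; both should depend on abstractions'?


This describes the Dependency Inversion Principle (DIP)

Dependency Inversion Principle (DIP)


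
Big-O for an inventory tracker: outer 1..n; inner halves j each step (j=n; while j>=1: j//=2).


Reasoning: n times log n
Complexity: O(n log n)

O(n log n)


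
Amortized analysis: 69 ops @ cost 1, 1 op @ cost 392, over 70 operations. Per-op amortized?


Formula: Amortized cost = Total cost / Operations
Total cost = (69 * 1) + (1 * 392)
Total cost = 69 + 392 = 461
Amortized = 461 / 70 = 6.5857

6.5857


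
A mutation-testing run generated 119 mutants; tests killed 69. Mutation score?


Mutation score = killed / total * 100
Mutation score = 69 / 119 * 100
Mutation score = 57.98%

57.98%


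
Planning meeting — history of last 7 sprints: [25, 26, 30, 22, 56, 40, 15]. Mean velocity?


Formula: Avg velocity = Total points / Number of sprints
Points: [25, 26, 30, 22, 56, 40, 15]
Sum = 25 + 26 + 30 + 22 + 56 + 40 + 15 = 214
Avg velocity = 214 / 7 = 30.57 points/sprint

30.57 points/sprint


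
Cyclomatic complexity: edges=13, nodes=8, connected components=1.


Formula: V(G) = E - N + 2P
V(G) = 13 - 8 + 2*1
V(G) = 5 + 2
V(G) = 7

7


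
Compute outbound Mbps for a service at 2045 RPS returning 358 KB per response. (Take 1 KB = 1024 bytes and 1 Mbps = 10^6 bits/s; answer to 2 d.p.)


Formula: Mbps = payload_bytes * RPS * 8 / 1e6
Payload per request = 358 KB = 358 * 1024 = 366592 bytes
Total bytes/sec = 366592 * 2045 = 749680640
Total bits/sec = 749680640 * 8 = 5997445120
Mbps = 5997445120 / 1e6 = 5997.45

5997.45 Mbps


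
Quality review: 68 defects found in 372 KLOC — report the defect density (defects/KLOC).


Defect density = defects / KLOC
Defect density = 68 / 372
Defect density = 0.183 defects/KLOC

0.183 defects/KLOC


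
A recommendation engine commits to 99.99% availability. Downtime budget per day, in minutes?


Formula: allowed downtime = period * (100 - SLA) / 100
Period (day) = 1440 minutes
Unavailability fraction = (100 - 99.99) / 100
Allowed downtime = 1440 * (100 - 99.99) / 100
Allowed downtime = 0.144 minutes

0.144 minutes


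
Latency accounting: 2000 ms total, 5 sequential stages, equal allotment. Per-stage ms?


Formula: per_stage = total_budget / stages
per_stage = 2000 / 5
per_stage = 400.0 ms

400.0 ms


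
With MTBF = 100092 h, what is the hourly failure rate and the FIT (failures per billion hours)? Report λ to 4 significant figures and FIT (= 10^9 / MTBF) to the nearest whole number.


Formula: λ = 1 / MTBF; FIT = λ × 1e9 = 1e9 / MTBF
λ = 1 / 100092 ≈ 9.991e-06 failures/hour
FIT = 1e9 / 100092 ≈ 9991 failures per 1e9 hours (nearest whole number)

λ = 9.991e-06 /h, FIT = 9991


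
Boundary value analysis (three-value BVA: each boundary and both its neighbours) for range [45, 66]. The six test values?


Range: [45, 66]
Boundaries: just below min, min, min+1, max-1, max, just above max
Values: [44, 45, 46, 65, 66, 67]

[44, 45, 46, 65, 66, 67]


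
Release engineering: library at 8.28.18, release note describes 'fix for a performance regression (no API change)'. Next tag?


Current: 8.28.18
Change category: 'fix for a performance regression (no API change)' → patch bump
SemVer rule: patch bump → increment PATCH (MAJOR and MINOR unchanged)
New: 8.28.19

8.28.19


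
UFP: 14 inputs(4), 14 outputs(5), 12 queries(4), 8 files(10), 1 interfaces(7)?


UFP = EI*4 + EO*5 + EQ*4 + ILF*10 + EIF*7
UFP = 14*4 + 14*5 + 12*4 + 8*10 + 1*7
UFP = 56 + 70 + 48 + 80 + 7
UFP = 261

261


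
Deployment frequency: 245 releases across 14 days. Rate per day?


Formula: deployments per day = releases / days
= 245 / 14
= 17.5 deploys/day
(equivalently, 122.5 deploys/week)

17.5 deploys/day


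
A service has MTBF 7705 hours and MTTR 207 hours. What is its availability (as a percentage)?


Availability = MTBF / (MTBF + MTTR)
Availability = 7705 / (7705 + 207)
Availability = 7705 / 7912
Availability = 97.3837%

97.3837%


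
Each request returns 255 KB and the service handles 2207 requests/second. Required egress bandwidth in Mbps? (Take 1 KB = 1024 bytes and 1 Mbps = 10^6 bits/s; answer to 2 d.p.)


Formula: Mbps = payload_bytes * RPS * 8 / 1e6
Payload per request = 255 KB = 255 * 1024 = 261120 bytes
Total bytes/sec = 261120 * 2207 = 576291840
Total bits/sec = 576291840 * 8 = 4610334720
Mbps = 4610334720 / 1e6 = 4610.33

4610.33 Mbps


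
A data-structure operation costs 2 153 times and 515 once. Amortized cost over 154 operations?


Formula: Amortized cost = Total cost / Operations
Total cost = (153 * 2) + (1 * 515)
Total cost = 306 + 515 = 821
Amortized = 821 / 154 = 5.3312

5.3312


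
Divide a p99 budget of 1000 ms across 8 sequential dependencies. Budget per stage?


Formula: per_stage = total_budget / stages
per_stage = 1000 / 8
per_stage = 125.0 ms

125.0 ms


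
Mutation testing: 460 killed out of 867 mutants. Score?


Mutation score = killed / total * 100
Mutation score = 460 / 867 * 100
Mutation score = 53.06%

53.06%


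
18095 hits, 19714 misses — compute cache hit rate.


Formula: hit rate = hits / (hits + misses) * 100
hit rate = 18095 / (18095 + 19714) * 100
hit rate = 18095 / 37809 * 100
hit rate = 47.86%

47.86%


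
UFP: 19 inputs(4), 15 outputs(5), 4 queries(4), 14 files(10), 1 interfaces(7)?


UFP = EI*4 + EO*5 + EQ*4 + ILF*10 + EIF*7
UFP = 19*4 + 15*5 + 4*4 + 14*10 + 1*7
UFP = 76 + 75 + 16 + 140 + 7
UFP = 314

314


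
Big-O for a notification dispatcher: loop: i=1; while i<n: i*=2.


Reasoning: i doubles each step so iterations are log2(n)
Complexity: O(log n)

O(log n)


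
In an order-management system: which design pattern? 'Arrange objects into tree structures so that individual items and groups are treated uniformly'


This matches the Composite pattern

Composite


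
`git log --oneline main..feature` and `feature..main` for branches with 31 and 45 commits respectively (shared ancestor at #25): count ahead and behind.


Common ancestor: commit #25
feature commits after divergence: 31 - 25 = 6
main commits after divergence: 45 - 25 = 20
feature is 6 commits ahead of main
main is 20 commits ahead of feature

feature ahead: 6, main ahead: 20


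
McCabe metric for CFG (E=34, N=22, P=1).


Formula: V(G) = E - N + 2P
V(G) = 34 - 22 + 2*1
V(G) = 12 + 2
V(G) = 14

14


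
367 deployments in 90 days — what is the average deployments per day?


Formula: deployments per day = releases / days
= 367 / 90
= 4.078 deploys/day
(equivalently, 28.54 deploys/week)

4.078 deploys/day


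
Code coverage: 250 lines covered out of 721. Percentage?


Coverage = covered / total * 100
Coverage = 250 / 721 * 100
Coverage = 34.67%

34.67%


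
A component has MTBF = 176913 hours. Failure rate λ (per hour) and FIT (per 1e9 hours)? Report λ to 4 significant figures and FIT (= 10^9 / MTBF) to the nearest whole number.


Formula: λ = 1 / MTBF; FIT = λ × 1e9 = 1e9 / MTBF
λ = 1 / 176913 ≈ 5.652e-06 failures/hour
FIT = 1e9 / 176913 ≈ 5652 failures per 1e9 hours (nearest whole number)

λ = 5.652e-06 /h, FIT = 5652


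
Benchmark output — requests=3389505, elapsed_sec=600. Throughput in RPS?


Formula: throughput = requests / seconds
throughput = 3389505 / 600
throughput = 5649.18 requests/second

5649.18 requests/second


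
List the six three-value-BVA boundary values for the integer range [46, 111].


Range: [46, 111]
Boundaries: just below min, min, min+1, max-1, max, just above max
Values: [45, 46, 47, 110, 111, 112]

[45, 46, 47, 110, 111, 112]


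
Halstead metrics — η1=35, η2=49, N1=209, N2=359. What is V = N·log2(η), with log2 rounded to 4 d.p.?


Formula: V = N * log2(η), where N = N1 + N2 and η = η1 + η2
η = 35 + 49 = 84
N = 209 + 359 = 568
log2(84) ≈ 6.3923
V = 568 * 6.3923 = 3630.83

3630.83


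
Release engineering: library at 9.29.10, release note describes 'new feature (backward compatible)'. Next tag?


Current: 9.29.10
Change category: 'new feature (backward compatible)' → minor bump
SemVer rule: minor bump → increment MINOR, reset PATCH to 0 (MAJOR unchanged)
New: 9.30.0

9.30.0


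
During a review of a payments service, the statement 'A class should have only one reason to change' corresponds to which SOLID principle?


This describes the Single Responsibility Principle (SRP)

Single Responsibility Principle (SRP)


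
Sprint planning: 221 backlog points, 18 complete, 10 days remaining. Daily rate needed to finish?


Formula: Required rate = Remaining points / Days left
Remaining = 221 - 18 = 203 points
Required rate = 203 / 10 = 20.3 points/day

20.3 points/day


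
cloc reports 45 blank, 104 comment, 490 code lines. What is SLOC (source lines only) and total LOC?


Total LOC = blank + comment + code
Total LOC = 45 + 104 + 490 = 639
SLOC (source only) = code = 490

Total LOC: 639, SLOC: 490


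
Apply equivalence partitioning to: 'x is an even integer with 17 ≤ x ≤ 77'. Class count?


Constraint: even integers in [17, 77]
Class 1: x < 17 — out-of-range invalid
Class 2: x in [17,77] but odd — wrong type invalid
Class 3: x in [17,77] and even — valid
Class 4: x > 77 — out-of-range invalid
Total equivalence classes: 4

4 equivalence classes


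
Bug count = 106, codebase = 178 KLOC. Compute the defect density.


Defect density = defects / KLOC
Defect density = 106 / 178
Defect density = 0.596 defects/KLOC

0.596 defects/KLOC


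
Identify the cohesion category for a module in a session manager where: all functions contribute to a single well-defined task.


Reasoning: Best: single purpose
Type: Functional cohesion

Functional cohesion


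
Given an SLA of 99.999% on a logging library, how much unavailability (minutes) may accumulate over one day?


Formula: allowed downtime = period * (100 - SLA) / 100
Period (day) = 1440 minutes
Unavailability fraction = (100 - 99.999) / 100
Allowed downtime = 1440 * (100 - 99.999) / 100
Allowed downtime = 0.0144 minutes

0.0144 minutes


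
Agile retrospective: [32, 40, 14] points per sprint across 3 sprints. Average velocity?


Formula: Avg velocity = Total points / Number of sprints
Points: [32, 40, 14]
Sum = 32 + 40 + 14 = 86
Avg velocity = 86 / 3 = 28.67 points/sprint

28.67 points/sprint


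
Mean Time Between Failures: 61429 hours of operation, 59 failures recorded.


Formula: MTBF = Total operating time / Number of failures
MTBF = 61429 / 59
MTBF = 1041.17 hours

1041.17 hours


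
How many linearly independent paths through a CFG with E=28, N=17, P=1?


Formula: V(G) = E - N + 2P
V(G) = 28 - 17 + 2*1
V(G) = 11 + 2
V(G) = 13

13


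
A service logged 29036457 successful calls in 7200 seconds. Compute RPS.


Formula: throughput = requests / seconds
throughput = 29036457 / 7200
throughput = 4032.84 requests/second

4032.84 requests/second


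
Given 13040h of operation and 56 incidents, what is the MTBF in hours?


Formula: MTBF = Total operating time / Number of failures
MTBF = 13040 / 56
MTBF = 232.86 hours

232.86 hours


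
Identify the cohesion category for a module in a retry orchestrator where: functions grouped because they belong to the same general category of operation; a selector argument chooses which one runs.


Reasoning: Grouped by category of activity, not by data or sequence
Type: Logical cohesion

Logical cohesion


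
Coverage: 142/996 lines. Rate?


Coverage = covered / total * 100
Coverage = 142 / 996 * 100
Coverage = 14.26%

14.26%


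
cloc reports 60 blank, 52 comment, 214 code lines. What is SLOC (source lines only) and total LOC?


Total LOC = blank + comment + code
Total LOC = 60 + 52 + 214 = 326
SLOC (source only) = code = 214

Total LOC: 326, SLOC: 214


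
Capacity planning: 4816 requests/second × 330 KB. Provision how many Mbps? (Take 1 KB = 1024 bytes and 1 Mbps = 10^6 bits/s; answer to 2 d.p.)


Formula: Mbps = payload_bytes * RPS * 8 / 1e6
Payload per request = 330 KB = 330 * 1024 = 337920 bytes
Total bytes/sec = 337920 * 4816 = 1627422720
Total bits/sec = 1627422720 * 8 = 13019381760
Mbps = 13019381760 / 1e6 = 13019.38

13019.38 Mbps


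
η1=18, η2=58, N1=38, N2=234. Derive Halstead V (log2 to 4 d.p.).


Formula: V = N * log2(η), where N = N1 + N2 and η = η1 + η2
η = 18 + 58 = 76
N = 38 + 234 = 272
log2(76) ≈ 6.2479
V = 272 * 6.2479 = 1699.43

1699.43


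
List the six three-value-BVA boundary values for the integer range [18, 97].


Range: [18, 97]
Boundaries: just below min, min, min+1, max-1, max, just above max
Values: [17, 18, 19, 96, 97, 98]

[17, 18, 19, 96, 97, 98]


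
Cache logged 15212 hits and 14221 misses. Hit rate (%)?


Formula: hit rate = hits / (hits + misses) * 100
hit rate = 15212 / (15212 + 14221) * 100
hit rate = 15212 / 29433 * 100
hit rate = 51.68%

51.68%


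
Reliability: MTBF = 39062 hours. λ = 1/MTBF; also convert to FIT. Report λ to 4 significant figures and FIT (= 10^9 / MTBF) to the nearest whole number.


Formula: λ = 1 / MTBF; FIT = λ × 1e9 = 1e9 / MTBF
λ = 1 / 39062 ≈ 2.560e-05 failures/hour
FIT = 1e9 / 39062 ≈ 25600 failures per 1e9 hours (nearest whole number)

λ = 2.560e-05 /h, FIT = 25600


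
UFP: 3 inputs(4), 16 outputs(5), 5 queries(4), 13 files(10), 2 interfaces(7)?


UFP = EI*4 + EO*5 + EQ*4 + ILF*10 + EIF*7
UFP = 3*4 + 16*5 + 5*4 + 13*10 + 2*7
UFP = 12 + 80 + 20 + 130 + 14
UFP = 256

256


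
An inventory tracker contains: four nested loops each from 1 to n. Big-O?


Reasoning: four levels of nesting
Complexity: O(n^4)

O(n^4)


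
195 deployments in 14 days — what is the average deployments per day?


Formula: deployments per day = releases / days
= 195 / 14
= 13.929 deploys/day
(equivalently, 97.5 deploys/week)

13.929 deploys/day


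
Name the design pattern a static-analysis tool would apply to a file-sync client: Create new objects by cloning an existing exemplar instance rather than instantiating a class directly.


This matches the Prototype pattern

Prototype


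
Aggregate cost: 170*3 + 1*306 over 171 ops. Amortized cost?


Formula: Amortized cost = Total cost / Operations
Total cost = (170 * 3) + (1 * 306)
Total cost = 510 + 306 = 816
Amortized = 816 / 171 = 4.7719

4.7719


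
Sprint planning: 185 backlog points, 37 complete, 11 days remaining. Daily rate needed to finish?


Formula: Required rate = Remaining points / Days left
Remaining = 185 - 37 = 148 points
Required rate = 148 / 11 = 13.45 points/day

13.45 points/day


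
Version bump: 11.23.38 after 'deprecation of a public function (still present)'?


Current: 11.23.38
Change category: 'deprecation of a public function (still present)' → minor bump
SemVer rule: minor bump → increment MINOR, reset PATCH to 0 (MAJOR unchanged)
New: 11.24.0

11.24.0


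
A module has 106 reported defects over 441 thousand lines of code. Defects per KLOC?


Defect density = defects / KLOC
Defect density = 106 / 441
Defect density = 0.24 defects/KLOC

0.24 defects/KLOC


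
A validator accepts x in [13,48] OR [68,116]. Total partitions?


Valid ranges: [13,48] and [68,116]
Class 1: x < 13 — invalid
Class 2: 13 ≤ x ≤ 48 — valid
Class 3: 48 < x < 68 — invalid (gap between ranges)
Class 4: 68 ≤ x ≤ 116 — valid
Class 5: x > 116 — invalid
Total equivalence classes: 5

5 equivalence classes


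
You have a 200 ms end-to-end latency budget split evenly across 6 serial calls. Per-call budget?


Formula: per_stage = total_budget / stages
per_stage = 200 / 6
per_stage = 33.33 ms

33.33 ms


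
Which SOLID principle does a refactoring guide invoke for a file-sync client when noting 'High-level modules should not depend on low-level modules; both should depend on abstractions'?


This describes the Dependency Inversion Principle (DIP)

Dependency Inversion Principle (DIP)


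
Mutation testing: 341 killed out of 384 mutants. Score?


Mutation score = killed / total * 100
Mutation score = 341 / 384 * 100
Mutation score = 88.8%

88.8%


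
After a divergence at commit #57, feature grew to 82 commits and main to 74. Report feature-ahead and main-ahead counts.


Common ancestor: commit #57
feature commits after divergence: 82 - 57 = 25
main commits after divergence: 74 - 57 = 17
feature is 25 commits ahead of main
main is 17 commits ahead of feature

feature ahead: 25, main ahead: 17


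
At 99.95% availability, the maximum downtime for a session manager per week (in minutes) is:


Formula: allowed downtime = period * (100 - SLA) / 100
Period (week) = 10080 minutes
Unavailability fraction = (100 - 99.95) / 100
Allowed downtime = 10080 * (100 - 99.95) / 100
Allowed downtime = 5.04 minutes

5.04 minutes


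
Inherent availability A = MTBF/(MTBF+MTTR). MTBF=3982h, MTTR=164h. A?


Availability = MTBF / (MTBF + MTTR)
Availability = 3982 / (3982 + 164)
Availability = 3982 / 4146
Availability = 96.0444%

96.0444%


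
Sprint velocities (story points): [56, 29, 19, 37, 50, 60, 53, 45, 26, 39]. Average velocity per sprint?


Formula: Avg velocity = Total points / Number of sprints
Points: [56, 29, 19, 37, 50, 60, 53, 45, 26, 39]
Sum = 56 + 29 + 19 + 37 + 50 + 60 + 53 + 45 + 26 + 39 = 414
Avg velocity = 414 / 10 = 41.4 points/sprint

41.4 points/sprint


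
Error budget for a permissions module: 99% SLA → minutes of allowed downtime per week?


Formula: allowed downtime = period * (100 - SLA) / 100
Period (week) = 10080 minutes
Unavailability fraction = (100 - 99.0) / 100
Allowed downtime = 10080 * (100 - 99.0) / 100
Allowed downtime = 100.8 minutes

100.8 minutes


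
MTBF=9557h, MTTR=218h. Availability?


Availability = MTBF / (MTBF + MTTR)
Availability = 9557 / (9557 + 218)
Availability = 9557 / 9775
Availability = 97.7698%

97.7698%


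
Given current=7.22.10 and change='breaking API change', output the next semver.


Current: 7.22.10
Change category: 'breaking API change' → major bump
SemVer rule: major bump → increment MAJOR, reset MINOR and PATCH to 0
New: 8.0.0

8.0.0


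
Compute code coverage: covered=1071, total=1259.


Coverage = covered / total * 100
Coverage = 1071 / 1259 * 100
Coverage = 85.07%

85.07%


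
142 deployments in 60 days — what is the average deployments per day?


Formula: deployments per day = releases / days
= 142 / 60
= 2.367 deploys/day
(equivalently, 16.57 deploys/week)

2.367 deploys/day


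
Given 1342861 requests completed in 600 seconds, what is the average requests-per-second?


Formula: throughput = requests / seconds
throughput = 1342861 / 600
throughput = 2238.1 requests/second

2238.1 requests/second


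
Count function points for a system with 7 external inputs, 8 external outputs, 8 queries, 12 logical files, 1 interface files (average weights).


UFP = EI*4 + EO*5 + EQ*4 + ILF*10 + EIF*7
UFP = 7*4 + 8*5 + 8*4 + 12*10 + 1*7
UFP = 28 + 40 + 32 + 120 + 7
UFP = 227

227


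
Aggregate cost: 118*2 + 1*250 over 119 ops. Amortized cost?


Formula: Amortized cost = Total cost / Operations
Total cost = (118 * 2) + (1 * 250)
Total cost = 236 + 250 = 486
Amortized = 486 / 119 = 4.084

4.084


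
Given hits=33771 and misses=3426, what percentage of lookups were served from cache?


Formula: hit rate = hits / (hits + misses) * 100
hit rate = 33771 / (33771 + 3426) * 100
hit rate = 33771 / 37197 * 100
hit rate = 90.79%

90.79%


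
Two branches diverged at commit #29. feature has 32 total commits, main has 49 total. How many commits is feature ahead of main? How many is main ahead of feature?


Common ancestor: commit #29
feature commits after divergence: 32 - 29 = 3
main commits after divergence: 49 - 29 = 20
feature is 3 commits ahead of main
main is 20 commits ahead of feature

feature ahead: 3, main ahead: 20


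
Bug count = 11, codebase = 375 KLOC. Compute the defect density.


Defect density = defects / KLOC
Defect density = 11 / 375
Defect density = 0.029 defects/KLOC

0.029 defects/KLOC


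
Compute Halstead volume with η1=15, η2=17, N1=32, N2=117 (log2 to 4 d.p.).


Formula: V = N * log2(η), where N = N1 + N2 and η = η1 + η2
η = 15 + 17 = 32
N = 32 + 117 = 149
log2(32) ≈ 5.0000
V = 149 * 5.0000 = 745.00

745.00


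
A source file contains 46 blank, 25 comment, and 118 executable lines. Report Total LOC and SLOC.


Total LOC = blank + comment + code
Total LOC = 46 + 25 + 118 = 189
SLOC (source only) = code = 118

Total LOC: 189, SLOC: 118


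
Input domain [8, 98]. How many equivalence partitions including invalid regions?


Valid range: [8, 98]
Class 1: x < 8 — invalid
Class 2: 8 ≤ x ≤ 98 — valid
Class 3: x > 98 — invalid
Total equivalence classes: 3

3 equivalence classes


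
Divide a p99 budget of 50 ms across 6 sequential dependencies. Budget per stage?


Formula: per_stage = total_budget / stages
per_stage = 50 / 6
per_stage = 8.33 ms

8.33 ms


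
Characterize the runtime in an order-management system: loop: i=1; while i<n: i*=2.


Reasoning: i doubles each step so iterations are log2(n)
Complexity: O(log n)

O(log n)


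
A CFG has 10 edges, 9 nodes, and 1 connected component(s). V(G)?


Formula: V(G) = E - N + 2P
V(G) = 10 - 9 + 2*1
V(G) = 1 + 2
V(G) = 3

3


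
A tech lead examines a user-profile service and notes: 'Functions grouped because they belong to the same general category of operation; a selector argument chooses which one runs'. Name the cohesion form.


Reasoning: Grouped by category of activity, not by data or sequence
Type: Logical cohesion

Logical cohesion


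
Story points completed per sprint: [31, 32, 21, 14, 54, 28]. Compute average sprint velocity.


Formula: Avg velocity = Total points / Number of sprints
Points: [31, 32, 21, 14, 54, 28]
Sum = 31 + 32 + 21 + 14 + 54 + 28 = 180
Avg velocity = 180 / 6 = 30.0 points/sprint

30.0 points/sprint


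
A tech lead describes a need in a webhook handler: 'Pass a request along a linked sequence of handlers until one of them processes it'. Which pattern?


This matches the Chain of Responsibility pattern

Chain of Responsibility


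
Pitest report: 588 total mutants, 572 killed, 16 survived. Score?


Mutation score = killed / total * 100
Mutation score = 572 / 588 * 100
Mutation score = 97.28%

97.28%


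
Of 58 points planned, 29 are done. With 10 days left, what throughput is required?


Formula: Required rate = Remaining points / Days left
Remaining = 58 - 29 = 29 points
Required rate = 29 / 10 = 2.9 points/day

2.9 points/day


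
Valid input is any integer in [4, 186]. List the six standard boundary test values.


Range: [4, 186]
Boundaries: just below min, min, min+1, max-1, max, just above max
Values: [3, 4, 5, 185, 186, 187]

[3, 4, 5, 185, 186, 187]


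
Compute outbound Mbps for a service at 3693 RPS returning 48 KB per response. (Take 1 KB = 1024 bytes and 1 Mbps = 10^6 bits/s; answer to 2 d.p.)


Formula: Mbps = payload_bytes * RPS * 8 / 1e6
Payload per request = 48 KB = 48 * 1024 = 49152 bytes
Total bytes/sec = 49152 * 3693 = 181518336
Total bits/sec = 181518336 * 8 = 1452146688
Mbps = 1452146688 / 1e6 = 1452.15

1452.15 Mbps


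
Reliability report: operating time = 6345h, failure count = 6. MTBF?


Formula: MTBF = Total operating time / Number of failures
MTBF = 6345 / 6
MTBF = 1057.5 hours

1057.5 hours


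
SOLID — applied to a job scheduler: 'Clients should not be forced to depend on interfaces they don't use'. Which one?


This describes the Interface Segregation Principle (ISP)

Interface Segregation Principle (ISP)


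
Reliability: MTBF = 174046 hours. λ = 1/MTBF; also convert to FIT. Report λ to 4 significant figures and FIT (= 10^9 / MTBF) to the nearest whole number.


Formula: λ = 1 / MTBF; FIT = λ × 1e9 = 1e9 / MTBF
λ = 1 / 174046 ≈ 5.746e-06 failures/hour
FIT = 1e9 / 174046 ≈ 5746 failures per 1e9 hours (nearest whole number)

λ = 5.746e-06 /h, FIT = 5746


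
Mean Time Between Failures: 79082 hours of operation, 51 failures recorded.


Formula: MTBF = Total operating time / Number of failures
MTBF = 79082 / 51
MTBF = 1550.63 hours

1550.63 hours


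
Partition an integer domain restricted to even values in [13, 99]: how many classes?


Constraint: even integers in [13, 99]
Class 1: x < 13 — out-of-range invalid
Class 2: x in [13,99] but odd — wrong type invalid
Class 3: x in [13,99] and even — valid
Class 4: x > 99 — out-of-range invalid
Total equivalence classes: 4

4 equivalence classes


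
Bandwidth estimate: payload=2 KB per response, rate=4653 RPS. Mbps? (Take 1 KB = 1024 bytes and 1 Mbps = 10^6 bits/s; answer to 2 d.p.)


Formula: Mbps = payload_bytes * RPS * 8 / 1e6
Payload per request = 2 KB = 2 * 1024 = 2048 bytes
Total bytes/sec = 2048 * 4653 = 9529344
Total bits/sec = 9529344 * 8 = 76234752
Mbps = 76234752 / 1e6 = 76.23

76.23 Mbps


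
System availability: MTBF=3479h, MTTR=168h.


Availability = MTBF / (MTBF + MTTR)
Availability = 3479 / (3479 + 168)
Availability = 3479 / 3647
Availability = 95.3935%

95.3935%


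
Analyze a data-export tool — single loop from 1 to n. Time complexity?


Reasoning: one pass through n items
Complexity: O(n)

O(n)


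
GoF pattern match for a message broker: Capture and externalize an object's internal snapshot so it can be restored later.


This matches the Memento pattern

Memento


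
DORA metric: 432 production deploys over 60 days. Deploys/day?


Formula: deployments per day = releases / days
= 432 / 60
= 7.2 deploys/day
(equivalently, 50.4 deploys/week)

7.2 deploys/day


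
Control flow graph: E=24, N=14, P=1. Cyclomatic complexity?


Formula: V(G) = E - N + 2P
V(G) = 24 - 14 + 2*1
V(G) = 10 + 2
V(G) = 12

12


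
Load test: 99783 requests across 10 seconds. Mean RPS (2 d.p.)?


Formula: throughput = requests / seconds
throughput = 99783 / 10
throughput = 9978.3 requests/second

9978.3 requests/second


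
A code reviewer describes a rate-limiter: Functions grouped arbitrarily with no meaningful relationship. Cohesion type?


Reasoning: Worst: random grouping
Type: Coincidental cohesion

Coincidental cohesion


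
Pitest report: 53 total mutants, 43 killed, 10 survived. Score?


Mutation score = killed / total * 100
Mutation score = 43 / 53 * 100
Mutation score = 81.13%

81.13%


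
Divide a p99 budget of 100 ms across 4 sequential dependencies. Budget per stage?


Formula: per_stage = total_budget / stages
per_stage = 100 / 4
per_stage = 25.0 ms

25.0 ms


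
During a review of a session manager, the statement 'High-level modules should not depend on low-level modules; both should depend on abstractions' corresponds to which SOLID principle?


This describes the Dependency Inversion Principle (DIP)

Dependency Inversion Principle (DIP)


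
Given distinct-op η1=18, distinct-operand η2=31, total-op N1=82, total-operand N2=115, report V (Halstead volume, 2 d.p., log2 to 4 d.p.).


Formula: V = N * log2(η), where N = N1 + N2 and η = η1 + η2
η = 18 + 31 = 49
N = 82 + 115 = 197
log2(49) ≈ 5.6147
V = 197 * 5.6147 = 1106.10

1106.10


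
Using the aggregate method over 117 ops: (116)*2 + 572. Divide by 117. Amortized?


Formula: Amortized cost = Total cost / Operations
Total cost = (116 * 2) + (1 * 572)
Total cost = 232 + 572 = 804
Amortized = 804 / 117 = 6.8718

6.8718


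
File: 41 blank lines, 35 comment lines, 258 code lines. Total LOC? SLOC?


Total LOC = blank + comment + code
Total LOC = 41 + 35 + 258 = 334
SLOC (source only) = code = 258

Total LOC: 334, SLOC: 258


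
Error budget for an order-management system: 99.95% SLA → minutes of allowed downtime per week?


Formula: allowed downtime = period * (100 - SLA) / 100
Period (week) = 10080 minutes
Unavailability fraction = (100 - 99.95) / 100
Allowed downtime = 10080 * (100 - 99.95) / 100
Allowed downtime = 5.04 minutes

5.04 minutes


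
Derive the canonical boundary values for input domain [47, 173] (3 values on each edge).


Range: [47, 173]
Boundaries: just below min, min, min+1, max-1, max, just above max
Values: [46, 47, 48, 172, 173, 174]

[46, 47, 48, 172, 173, 174]


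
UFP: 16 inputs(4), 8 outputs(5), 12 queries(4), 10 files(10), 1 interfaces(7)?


UFP = EI*4 + EO*5 + EQ*4 + ILF*10 + EIF*7
UFP = 16*4 + 8*5 + 12*4 + 10*10 + 1*7
UFP = 64 + 40 + 48 + 100 + 7
UFP = 259

259


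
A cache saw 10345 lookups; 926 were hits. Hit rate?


Formula: hit rate = hits / (hits + misses) * 100
hit rate = 926 / (926 + 9419) * 100
hit rate = 926 / 10345 * 100
hit rate = 8.95%

8.95%


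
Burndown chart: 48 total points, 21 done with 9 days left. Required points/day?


Formula: Required rate = Remaining points / Days left
Remaining = 48 - 21 = 27 points
Required rate = 27 / 9 = 3.0 points/day

3.0 points/day


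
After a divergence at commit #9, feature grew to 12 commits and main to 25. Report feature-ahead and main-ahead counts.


Common ancestor: commit #9
feature commits after divergence: 12 - 9 = 3
main commits after divergence: 25 - 9 = 16
feature is 3 commits ahead of main
main is 16 commits ahead of feature

feature ahead: 3, main ahead: 16


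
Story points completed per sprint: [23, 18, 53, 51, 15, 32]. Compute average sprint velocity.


Formula: Avg velocity = Total points / Number of sprints
Points: [23, 18, 53, 51, 15, 32]
Sum = 23 + 18 + 53 + 51 + 15 + 32 = 192
Avg velocity = 192 / 6 = 32.0 points/sprint

32.0 points/sprint


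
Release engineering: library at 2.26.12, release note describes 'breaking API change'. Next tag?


Current: 2.26.12
Change category: 'breaking API change' → major bump
SemVer rule: major bump → increment MAJOR, reset MINOR and PATCH to 0
New: 3.0.0

3.0.0


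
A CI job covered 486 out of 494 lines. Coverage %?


Coverage = covered / total * 100
Coverage = 486 / 494 * 100
Coverage = 98.38%

98.38%


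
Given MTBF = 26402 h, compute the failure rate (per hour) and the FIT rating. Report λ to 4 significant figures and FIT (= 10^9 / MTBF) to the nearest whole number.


Formula: λ = 1 / MTBF; FIT = λ × 1e9 = 1e9 / MTBF
λ = 1 / 26402 ≈ 3.788e-05 failures/hour
FIT = 1e9 / 26402 ≈ 37876 failures per 1e9 hours (nearest whole number)

λ = 3.788e-05 /h, FIT = 37876


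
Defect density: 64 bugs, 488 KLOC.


Defect density = defects / KLOC
Defect density = 64 / 488
Defect density = 0.131 defects/KLOC

0.131 defects/KLOC


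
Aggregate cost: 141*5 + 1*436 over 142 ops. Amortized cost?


Formula: Amortized cost = Total cost / Operations
Total cost = (141 * 5) + (1 * 436)
Total cost = 705 + 436 = 1141
Amortized = 1141 / 142 = 8.0352

8.0352


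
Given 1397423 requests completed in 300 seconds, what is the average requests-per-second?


Formula: throughput = requests / seconds
throughput = 1397423 / 300
throughput = 4658.08 requests/second

4658.08 requests/second


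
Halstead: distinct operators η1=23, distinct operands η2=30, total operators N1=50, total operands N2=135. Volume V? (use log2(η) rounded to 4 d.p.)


Formula: V = N * log2(η), where N = N1 + N2 and η = η1 + η2
η = 23 + 30 = 53
N = 50 + 135 = 185
log2(53) ≈ 5.7279
V = 185 * 5.7279 = 1059.66

1059.66


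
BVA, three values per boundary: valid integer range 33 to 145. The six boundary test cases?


Range: [33, 145]
Boundaries: just below min, min, min+1, max-1, max, just above max
Values: [32, 33, 34, 144, 145, 146]

[32, 33, 34, 144, 145, 146]


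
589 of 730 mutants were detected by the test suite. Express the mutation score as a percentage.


Mutation score = killed / total * 100
Mutation score = 589 / 730 * 100
Mutation score = 80.68%

80.68%


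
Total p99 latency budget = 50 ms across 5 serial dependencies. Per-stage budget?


Formula: per_stage = total_budget / stages
per_stage = 50 / 5
per_stage = 10.0 ms

10.0 ms


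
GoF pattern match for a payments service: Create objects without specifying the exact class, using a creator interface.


This matches the Factory Method pattern

Factory Method


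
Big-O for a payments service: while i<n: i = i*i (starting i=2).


Reasoning: squaring drives double-exponential growth; iterations ~ log log n
Complexity: O(log log n)

O(log log n)


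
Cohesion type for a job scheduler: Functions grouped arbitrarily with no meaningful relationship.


Reasoning: Worst: random grouping
Type: Coincidental cohesion

Coincidental cohesion


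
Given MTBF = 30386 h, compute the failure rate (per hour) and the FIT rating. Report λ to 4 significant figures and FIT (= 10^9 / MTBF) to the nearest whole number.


Formula: λ = 1 / MTBF; FIT = λ × 1e9 = 1e9 / MTBF
λ = 1 / 30386 ≈ 3.291e-05 failures/hour
FIT = 1e9 / 30386 ≈ 32910 failures per 1e9 hours (nearest whole number)

λ = 3.291e-05 /h, FIT = 32910


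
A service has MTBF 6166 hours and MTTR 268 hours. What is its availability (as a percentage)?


Availability = MTBF / (MTBF + MTTR)
Availability = 6166 / (6166 + 268)
Availability = 6166 / 6434
Availability = 95.8346%

95.8346%


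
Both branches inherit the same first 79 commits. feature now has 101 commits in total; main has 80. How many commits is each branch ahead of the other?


Common ancestor: commit #79
feature commits after divergence: 101 - 79 = 22
main commits after divergence: 80 - 79 = 1
feature is 22 commits ahead of main
main is 1 commits ahead of feature

feature ahead: 22, main ahead: 1


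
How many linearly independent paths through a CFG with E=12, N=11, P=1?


Formula: V(G) = E - N + 2P
V(G) = 12 - 11 + 2*1
V(G) = 1 + 2
V(G) = 3

3


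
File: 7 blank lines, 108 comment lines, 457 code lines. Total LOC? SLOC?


Total LOC = blank + comment + code
Total LOC = 7 + 108 + 457 = 572
SLOC (source only) = code = 457

Total LOC: 572, SLOC: 457


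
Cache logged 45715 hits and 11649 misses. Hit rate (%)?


Formula: hit rate = hits / (hits + misses) * 100
hit rate = 45715 / (45715 + 11649) * 100
hit rate = 45715 / 57364 * 100
hit rate = 79.69%

79.69%


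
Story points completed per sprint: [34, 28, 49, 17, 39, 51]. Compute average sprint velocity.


Formula: Avg velocity = Total points / Number of sprints
Points: [34, 28, 49, 17, 39, 51]
Sum = 34 + 28 + 49 + 17 + 39 + 51 = 218
Avg velocity = 218 / 6 = 36.33 points/sprint

36.33 points/sprint


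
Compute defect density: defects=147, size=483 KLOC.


Defect density = defects / KLOC
Defect density = 147 / 483
Defect density = 0.304 defects/KLOC

0.304 defects/KLOC


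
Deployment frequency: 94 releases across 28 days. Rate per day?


Formula: deployments per day = releases / days
= 94 / 28
= 3.357 deploys/day
(equivalently, 23.5 deploys/week)

3.357 deploys/day


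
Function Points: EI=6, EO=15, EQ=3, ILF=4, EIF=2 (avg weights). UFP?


UFP = EI*4 + EO*5 + EQ*4 + ILF*10 + EIF*7
UFP = 6*4 + 15*5 + 3*4 + 4*10 + 2*7
UFP = 24 + 75 + 12 + 40 + 14
UFP = 165

165
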